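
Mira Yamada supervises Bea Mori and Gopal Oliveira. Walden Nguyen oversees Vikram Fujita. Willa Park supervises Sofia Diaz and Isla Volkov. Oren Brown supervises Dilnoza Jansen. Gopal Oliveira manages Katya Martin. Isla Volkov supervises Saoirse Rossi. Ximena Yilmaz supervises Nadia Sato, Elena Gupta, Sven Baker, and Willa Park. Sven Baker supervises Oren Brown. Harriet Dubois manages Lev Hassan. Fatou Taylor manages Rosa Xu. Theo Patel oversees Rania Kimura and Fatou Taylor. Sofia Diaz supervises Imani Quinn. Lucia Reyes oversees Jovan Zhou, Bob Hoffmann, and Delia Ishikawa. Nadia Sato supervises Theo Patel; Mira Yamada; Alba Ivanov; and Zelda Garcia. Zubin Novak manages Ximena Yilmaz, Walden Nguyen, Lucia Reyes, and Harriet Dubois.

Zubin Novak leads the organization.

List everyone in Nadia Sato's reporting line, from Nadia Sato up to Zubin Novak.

Nadia Sato reports to Ximena Yilmaz. Ximena Yilmaz reports to Zubin Novak. Zubin Novak is at the top.

Nadia Sato -> Ximena Yilmaz -> Zubin Novak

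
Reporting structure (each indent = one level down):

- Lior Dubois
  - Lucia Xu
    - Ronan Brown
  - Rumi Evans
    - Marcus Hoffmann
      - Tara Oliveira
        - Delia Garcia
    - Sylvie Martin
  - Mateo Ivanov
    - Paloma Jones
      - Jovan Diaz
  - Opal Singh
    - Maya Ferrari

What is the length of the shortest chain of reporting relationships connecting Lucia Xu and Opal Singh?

Lucia Xu is 1 level below Lior Dubois, and Opal Singh is 1 level below Lior Dubois (their lowest common manager). The shortest path runs up from Lucia Xu to Lior Dubois and back down to Opal Singh: 1 + 1 = 2 links.

2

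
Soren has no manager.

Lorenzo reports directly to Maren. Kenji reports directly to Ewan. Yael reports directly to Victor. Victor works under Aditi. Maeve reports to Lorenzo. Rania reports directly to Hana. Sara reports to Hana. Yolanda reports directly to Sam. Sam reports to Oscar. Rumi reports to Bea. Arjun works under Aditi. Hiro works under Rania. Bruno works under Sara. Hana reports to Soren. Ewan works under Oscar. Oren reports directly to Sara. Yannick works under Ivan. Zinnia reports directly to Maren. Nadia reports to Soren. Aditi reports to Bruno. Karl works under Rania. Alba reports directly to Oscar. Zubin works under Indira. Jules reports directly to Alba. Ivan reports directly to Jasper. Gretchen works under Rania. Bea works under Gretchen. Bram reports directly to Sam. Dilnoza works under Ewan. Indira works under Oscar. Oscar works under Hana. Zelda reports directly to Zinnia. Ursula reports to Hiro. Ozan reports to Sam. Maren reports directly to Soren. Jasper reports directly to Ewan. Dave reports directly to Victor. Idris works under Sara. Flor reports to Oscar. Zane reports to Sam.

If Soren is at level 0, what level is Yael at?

6

Chain from Yael up to Soren: Yael → Victor → Aditi → Bruno → Sara → Hana → Soren. That is 6 steps up, so Yael is 6 levels below Soren.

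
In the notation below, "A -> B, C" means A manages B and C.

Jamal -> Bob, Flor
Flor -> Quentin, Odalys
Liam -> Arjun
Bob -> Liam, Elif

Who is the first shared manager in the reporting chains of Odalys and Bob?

Odalys's chain of managers is Flor, Jamal. Bob's chain of managers is Jamal. The first manager that appears in both chains is Jamal.

Jamal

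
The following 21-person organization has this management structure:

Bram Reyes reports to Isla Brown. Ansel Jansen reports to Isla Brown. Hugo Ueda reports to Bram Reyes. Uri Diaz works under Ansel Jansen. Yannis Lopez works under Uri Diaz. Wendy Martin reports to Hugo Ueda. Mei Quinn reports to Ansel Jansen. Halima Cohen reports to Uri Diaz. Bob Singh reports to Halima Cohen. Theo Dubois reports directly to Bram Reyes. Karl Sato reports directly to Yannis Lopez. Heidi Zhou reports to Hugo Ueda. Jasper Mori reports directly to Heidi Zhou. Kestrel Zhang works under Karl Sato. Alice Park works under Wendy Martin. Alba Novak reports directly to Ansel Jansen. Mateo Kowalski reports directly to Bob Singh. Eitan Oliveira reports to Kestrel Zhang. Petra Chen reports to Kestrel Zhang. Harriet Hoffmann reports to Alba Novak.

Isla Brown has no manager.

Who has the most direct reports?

Ansel Jansen

Direct-report counts: Isla Brown has 2; Ansel Jansen has 3; Alba Novak has 1; Uri Diaz has 2; Halima Cohen has 1; Bob Singh has 1; Yannis Lopez has 1; Karl Sato has 1; Kestrel Zhang has 2; Bram Reyes has 2; Hugo Ueda has 2; Heidi Zhou has 1; Wendy Martin has 1. The largest is 3, held by Ansel Jansen.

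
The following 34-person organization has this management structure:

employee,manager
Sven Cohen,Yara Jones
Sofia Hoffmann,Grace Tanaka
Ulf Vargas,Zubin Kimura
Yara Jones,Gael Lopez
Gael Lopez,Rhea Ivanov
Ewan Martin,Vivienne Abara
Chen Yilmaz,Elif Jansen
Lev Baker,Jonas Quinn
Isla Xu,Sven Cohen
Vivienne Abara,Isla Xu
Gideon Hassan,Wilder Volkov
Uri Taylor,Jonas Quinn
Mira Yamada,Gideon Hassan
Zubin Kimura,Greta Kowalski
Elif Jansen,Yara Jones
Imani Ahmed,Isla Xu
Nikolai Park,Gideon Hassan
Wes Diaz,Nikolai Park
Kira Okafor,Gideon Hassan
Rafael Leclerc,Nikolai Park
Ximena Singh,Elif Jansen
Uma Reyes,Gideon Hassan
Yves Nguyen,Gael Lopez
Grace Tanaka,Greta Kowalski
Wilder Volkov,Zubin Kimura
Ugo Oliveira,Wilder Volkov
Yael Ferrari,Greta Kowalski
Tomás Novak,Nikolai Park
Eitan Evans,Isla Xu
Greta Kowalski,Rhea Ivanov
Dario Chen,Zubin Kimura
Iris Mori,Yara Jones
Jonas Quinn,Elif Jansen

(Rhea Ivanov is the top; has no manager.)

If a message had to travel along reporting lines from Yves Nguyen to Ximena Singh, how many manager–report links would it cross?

Yves Nguyen is 1 level below Gael Lopez, and Ximena Singh is 3 levels below Gael Lopez (their lowest common manager). The shortest path runs up from Yves Nguyen to Gael Lopez and back down to Ximena Singh: 1 + 3 = 4 links.

4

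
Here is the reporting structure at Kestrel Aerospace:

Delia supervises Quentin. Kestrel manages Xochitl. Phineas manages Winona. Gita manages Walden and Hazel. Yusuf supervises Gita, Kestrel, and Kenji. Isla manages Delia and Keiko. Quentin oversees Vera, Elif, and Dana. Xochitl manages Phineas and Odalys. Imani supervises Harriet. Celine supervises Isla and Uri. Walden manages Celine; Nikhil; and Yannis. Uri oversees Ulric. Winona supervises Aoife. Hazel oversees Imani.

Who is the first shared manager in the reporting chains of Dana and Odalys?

Dana's chain of managers is Quentin, Delia, Isla, Celine, Walden, Gita, Yusuf. Odalys's chain of managers is Xochitl, Kestrel, Yusuf. The first manager that appears in both chains is Yusuf.

Yusuf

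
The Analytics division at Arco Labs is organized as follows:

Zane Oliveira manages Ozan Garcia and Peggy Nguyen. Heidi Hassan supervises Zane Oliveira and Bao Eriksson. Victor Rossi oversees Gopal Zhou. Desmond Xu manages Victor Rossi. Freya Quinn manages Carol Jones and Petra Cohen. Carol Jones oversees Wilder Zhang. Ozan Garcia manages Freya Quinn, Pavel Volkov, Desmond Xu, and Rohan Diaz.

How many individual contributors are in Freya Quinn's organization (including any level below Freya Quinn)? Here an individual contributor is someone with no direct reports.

The people in Freya Quinn's organization with no one reporting to them are Petra Cohen, Wilder Zhang. That is 2.

2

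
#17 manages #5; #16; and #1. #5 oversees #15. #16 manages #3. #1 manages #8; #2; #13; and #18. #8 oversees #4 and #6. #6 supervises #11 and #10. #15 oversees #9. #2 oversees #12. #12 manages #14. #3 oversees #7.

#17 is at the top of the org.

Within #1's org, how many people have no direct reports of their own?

6

The people in #1's organization with no one reporting to them are #18, #13, #14, #10, #11, #4. That is 6.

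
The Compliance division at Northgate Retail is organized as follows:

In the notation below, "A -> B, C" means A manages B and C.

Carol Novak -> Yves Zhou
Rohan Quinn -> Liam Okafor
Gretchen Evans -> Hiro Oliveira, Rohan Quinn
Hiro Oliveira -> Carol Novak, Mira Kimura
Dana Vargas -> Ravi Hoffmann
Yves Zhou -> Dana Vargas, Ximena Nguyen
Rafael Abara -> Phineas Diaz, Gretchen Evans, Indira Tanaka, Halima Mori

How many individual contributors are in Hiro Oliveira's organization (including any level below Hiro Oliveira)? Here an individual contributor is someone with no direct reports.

The people in Hiro Oliveira's organization with no one reporting to them are Mira Kimura, Ximena Nguyen, Ravi Hoffmann. That is 3.

3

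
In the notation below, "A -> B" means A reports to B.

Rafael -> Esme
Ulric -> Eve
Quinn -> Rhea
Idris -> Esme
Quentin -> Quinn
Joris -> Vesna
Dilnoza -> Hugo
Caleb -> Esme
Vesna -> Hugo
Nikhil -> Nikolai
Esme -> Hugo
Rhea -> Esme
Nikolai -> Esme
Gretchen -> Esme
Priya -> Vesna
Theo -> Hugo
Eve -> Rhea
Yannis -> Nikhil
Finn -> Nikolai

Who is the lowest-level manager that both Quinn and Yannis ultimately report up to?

Esme

Quinn's chain of managers is Rhea, Esme, Hugo. Yannis's chain of managers is Nikhil, Nikolai, Esme, Hugo. The first manager that appears in both chains is Esme.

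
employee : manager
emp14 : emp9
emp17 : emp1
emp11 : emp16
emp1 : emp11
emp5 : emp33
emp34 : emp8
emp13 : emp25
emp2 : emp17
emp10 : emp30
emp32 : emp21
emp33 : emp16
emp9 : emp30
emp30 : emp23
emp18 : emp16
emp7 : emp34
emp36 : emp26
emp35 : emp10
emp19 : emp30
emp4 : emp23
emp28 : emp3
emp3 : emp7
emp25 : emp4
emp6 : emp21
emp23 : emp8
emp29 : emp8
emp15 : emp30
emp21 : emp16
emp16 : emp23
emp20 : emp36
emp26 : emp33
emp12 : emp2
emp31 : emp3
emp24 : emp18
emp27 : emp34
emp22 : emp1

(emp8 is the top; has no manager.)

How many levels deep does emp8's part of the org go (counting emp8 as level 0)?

7

The longest chain under emp8 runs emp8 → emp23 → emp16 → emp11 → emp1 → emp17 → emp2 → emp12, which is 7 levels below emp8.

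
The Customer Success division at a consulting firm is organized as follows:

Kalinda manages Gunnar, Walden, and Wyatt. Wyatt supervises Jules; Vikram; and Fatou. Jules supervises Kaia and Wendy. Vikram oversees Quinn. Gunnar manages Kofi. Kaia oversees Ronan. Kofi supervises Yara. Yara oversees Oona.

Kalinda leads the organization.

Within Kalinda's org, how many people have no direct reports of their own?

The people in Kalinda's organization with no one reporting to them are Walden, Oona, Fatou, Quinn, Wendy, Ronan. That is 6.

6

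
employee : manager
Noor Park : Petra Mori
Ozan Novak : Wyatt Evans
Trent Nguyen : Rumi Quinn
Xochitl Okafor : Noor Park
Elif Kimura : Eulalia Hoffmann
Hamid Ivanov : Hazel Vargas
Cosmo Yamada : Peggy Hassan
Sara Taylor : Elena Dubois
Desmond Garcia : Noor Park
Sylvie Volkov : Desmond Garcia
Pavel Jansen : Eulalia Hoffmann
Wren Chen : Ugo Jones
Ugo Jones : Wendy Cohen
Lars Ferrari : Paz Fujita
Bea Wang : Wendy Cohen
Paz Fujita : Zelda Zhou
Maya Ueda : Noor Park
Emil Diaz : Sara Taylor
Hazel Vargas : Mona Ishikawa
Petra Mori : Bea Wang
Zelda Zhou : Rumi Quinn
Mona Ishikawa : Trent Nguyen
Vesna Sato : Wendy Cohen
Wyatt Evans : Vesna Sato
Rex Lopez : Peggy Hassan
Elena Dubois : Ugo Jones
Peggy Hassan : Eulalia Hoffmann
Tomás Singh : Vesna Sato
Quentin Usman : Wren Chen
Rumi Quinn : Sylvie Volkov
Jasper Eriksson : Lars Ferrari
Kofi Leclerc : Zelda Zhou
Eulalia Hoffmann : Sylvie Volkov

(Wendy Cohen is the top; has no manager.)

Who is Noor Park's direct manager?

Noor Park reports directly to Petra Mori.

Petra Mori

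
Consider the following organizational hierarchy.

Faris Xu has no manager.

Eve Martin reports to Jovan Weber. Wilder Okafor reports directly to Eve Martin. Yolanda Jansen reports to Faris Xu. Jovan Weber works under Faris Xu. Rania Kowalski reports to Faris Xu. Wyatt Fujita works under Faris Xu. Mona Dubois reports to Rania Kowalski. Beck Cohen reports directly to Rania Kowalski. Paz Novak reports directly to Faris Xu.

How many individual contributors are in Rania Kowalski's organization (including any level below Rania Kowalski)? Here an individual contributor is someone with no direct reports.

The people in Rania Kowalski's organization with no one reporting to them are Mona Dubois, Beck Cohen. That is 2.

2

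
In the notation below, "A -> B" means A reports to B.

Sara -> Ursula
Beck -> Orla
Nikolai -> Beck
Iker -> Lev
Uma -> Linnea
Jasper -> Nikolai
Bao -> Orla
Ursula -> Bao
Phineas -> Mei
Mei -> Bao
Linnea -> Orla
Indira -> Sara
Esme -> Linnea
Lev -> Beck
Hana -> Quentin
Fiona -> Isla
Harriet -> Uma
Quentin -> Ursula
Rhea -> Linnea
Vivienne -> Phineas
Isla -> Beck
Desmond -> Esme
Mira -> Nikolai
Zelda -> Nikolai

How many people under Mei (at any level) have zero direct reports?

The only person in Mei's organization with no one reporting to them is Vivienne. That is 1.

1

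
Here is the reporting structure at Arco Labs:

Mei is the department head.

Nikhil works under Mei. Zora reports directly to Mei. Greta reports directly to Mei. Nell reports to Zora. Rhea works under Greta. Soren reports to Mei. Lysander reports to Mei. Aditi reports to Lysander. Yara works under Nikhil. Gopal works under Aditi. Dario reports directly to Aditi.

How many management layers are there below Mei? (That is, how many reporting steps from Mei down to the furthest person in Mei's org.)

3

The longest chain under Mei runs Mei → Lysander → Aditi → Dario, which is 3 levels below Mei.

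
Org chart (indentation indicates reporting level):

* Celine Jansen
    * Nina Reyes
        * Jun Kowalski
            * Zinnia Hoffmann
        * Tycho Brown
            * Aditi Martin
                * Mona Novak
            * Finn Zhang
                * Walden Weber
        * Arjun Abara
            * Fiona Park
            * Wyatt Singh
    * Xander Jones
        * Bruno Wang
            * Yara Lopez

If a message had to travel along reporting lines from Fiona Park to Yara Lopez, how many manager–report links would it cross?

Fiona Park is 3 levels below Celine Jansen, and Yara Lopez is 3 levels below Celine Jansen (their lowest common manager). The shortest path runs up from Fiona Park to Celine Jansen and back down to Yara Lopez: 3 + 3 = 6 links.

6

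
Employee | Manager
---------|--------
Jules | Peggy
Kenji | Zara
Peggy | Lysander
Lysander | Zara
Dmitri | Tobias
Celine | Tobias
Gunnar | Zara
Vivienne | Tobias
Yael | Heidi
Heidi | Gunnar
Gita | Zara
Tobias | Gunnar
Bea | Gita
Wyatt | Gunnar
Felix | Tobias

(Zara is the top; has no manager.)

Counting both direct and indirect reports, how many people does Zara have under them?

15

Zara directly manages Gita, Lysander, Gunnar, Kenji. Under Gita: Bea (1). Under Lysander: Peggy, Jules (2). Under Gunnar: Wyatt, Heidi, Yael, Tobias, Dmitri, Vivienne, Felix, Celine (8). Kenji has no reports. So Zara's organization is 4 direct reports plus everyone under them: 2 + 3 + 9 + 1 = 15.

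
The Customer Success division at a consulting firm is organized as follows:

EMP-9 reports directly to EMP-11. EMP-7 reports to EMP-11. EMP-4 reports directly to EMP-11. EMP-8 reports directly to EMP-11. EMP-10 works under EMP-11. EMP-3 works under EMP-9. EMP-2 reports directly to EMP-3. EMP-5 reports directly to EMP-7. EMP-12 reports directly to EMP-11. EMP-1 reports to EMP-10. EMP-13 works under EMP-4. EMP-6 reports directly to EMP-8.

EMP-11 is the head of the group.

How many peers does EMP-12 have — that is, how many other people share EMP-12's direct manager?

5

EMP-12 reports to EMP-11. EMP-11's other direct reports are EMP-9, EMP-7, EMP-4, EMP-8, EMP-10 — 5 peers.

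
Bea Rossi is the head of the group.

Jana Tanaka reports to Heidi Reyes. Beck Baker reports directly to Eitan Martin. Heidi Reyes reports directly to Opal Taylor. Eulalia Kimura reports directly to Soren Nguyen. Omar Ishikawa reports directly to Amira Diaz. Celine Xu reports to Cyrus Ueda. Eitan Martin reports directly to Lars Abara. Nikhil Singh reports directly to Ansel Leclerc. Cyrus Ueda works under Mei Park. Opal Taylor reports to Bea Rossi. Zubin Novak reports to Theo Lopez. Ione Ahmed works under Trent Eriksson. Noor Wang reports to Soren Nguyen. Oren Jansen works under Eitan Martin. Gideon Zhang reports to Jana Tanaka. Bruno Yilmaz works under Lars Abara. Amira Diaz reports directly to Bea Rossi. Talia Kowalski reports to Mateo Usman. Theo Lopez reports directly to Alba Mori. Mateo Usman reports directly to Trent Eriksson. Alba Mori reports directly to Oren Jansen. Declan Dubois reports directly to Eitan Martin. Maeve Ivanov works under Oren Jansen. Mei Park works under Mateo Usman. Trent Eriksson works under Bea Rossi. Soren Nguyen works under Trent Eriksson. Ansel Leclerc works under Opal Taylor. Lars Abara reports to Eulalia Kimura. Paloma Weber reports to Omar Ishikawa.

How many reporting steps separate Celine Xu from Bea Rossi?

5

Chain from Celine Xu up to Bea Rossi: Celine Xu → Cyrus Ueda → Mei Park → Mateo Usman → Trent Eriksson → Bea Rossi. That is 5 steps up, so Celine Xu is 5 levels below Bea Rossi.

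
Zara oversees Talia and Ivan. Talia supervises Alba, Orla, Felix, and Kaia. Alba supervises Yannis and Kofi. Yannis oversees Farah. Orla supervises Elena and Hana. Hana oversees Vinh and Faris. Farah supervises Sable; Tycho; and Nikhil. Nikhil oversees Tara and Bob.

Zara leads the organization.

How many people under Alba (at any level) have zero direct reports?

5

The people in Alba's organization with no one reporting to them are Kofi, Tycho, Sable, Bob, Tara. That is 5.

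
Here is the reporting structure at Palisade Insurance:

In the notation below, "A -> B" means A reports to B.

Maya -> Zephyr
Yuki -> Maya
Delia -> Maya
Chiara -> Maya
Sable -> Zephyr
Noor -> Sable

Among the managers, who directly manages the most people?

Maya

Direct-report counts: Zephyr has 2; Sable has 1; Maya has 3. The largest is 3, held by Maya.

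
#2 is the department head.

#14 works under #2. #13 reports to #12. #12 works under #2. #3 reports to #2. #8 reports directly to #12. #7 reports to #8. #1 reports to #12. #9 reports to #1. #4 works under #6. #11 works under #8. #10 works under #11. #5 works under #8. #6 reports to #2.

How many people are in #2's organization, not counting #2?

#2 directly manages #14, #12, #6, #3. #14 has no reports. Under #12: #8, #7, #5, #11, #10, #13, #1, #9 (8). Under #6: #4 (1). #3 has no reports. So #2's organization is 4 direct reports plus everyone under them: 1 + 9 + 2 + 1 = 13.

13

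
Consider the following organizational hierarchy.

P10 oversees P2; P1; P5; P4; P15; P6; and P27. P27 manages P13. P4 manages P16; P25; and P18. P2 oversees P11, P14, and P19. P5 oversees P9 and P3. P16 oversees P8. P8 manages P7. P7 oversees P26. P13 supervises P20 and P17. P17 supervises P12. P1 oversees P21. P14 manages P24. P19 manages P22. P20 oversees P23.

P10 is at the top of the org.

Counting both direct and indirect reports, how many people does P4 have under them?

6

P4 directly manages P16, P25, P18. Under P16: P8, P7, P26 (3). P25 has no reports. P18 has no reports. So P4's organization is 3 direct reports plus everyone under them: 4 + 1 + 1 = 6.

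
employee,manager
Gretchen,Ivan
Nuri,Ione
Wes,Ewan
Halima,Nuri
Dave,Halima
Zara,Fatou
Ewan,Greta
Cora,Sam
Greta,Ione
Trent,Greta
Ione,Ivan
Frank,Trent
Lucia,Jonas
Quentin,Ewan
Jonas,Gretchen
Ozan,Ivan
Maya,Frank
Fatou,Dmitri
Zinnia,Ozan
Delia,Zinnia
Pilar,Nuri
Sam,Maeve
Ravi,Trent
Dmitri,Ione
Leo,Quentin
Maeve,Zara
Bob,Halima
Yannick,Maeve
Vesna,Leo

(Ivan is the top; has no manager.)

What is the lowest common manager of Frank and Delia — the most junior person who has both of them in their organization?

Frank's chain of managers is Trent, Greta, Ione, Ivan. Delia's chain of managers is Zinnia, Ozan, Ivan. The first manager that appears in both chains is Ivan.

Ivan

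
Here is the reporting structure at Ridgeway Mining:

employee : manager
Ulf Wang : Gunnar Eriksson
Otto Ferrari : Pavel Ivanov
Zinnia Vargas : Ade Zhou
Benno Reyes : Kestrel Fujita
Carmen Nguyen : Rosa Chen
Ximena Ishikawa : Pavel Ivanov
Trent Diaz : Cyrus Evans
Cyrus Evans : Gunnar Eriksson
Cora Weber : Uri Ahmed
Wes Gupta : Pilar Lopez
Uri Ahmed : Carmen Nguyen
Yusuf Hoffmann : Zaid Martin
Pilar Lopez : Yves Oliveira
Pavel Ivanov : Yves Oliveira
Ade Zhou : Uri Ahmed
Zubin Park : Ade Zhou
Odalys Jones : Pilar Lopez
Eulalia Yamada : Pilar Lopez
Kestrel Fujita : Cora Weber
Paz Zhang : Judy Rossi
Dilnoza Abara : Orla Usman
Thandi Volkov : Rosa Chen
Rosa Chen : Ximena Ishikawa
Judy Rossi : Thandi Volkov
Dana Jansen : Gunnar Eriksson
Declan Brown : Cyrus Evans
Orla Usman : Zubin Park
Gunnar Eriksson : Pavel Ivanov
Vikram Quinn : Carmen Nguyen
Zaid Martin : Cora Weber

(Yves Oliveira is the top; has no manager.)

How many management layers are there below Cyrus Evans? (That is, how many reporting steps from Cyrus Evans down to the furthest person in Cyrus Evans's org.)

1

The longest chain under Cyrus Evans runs Cyrus Evans → Declan Brown, which is 1 level below Cyrus Evans.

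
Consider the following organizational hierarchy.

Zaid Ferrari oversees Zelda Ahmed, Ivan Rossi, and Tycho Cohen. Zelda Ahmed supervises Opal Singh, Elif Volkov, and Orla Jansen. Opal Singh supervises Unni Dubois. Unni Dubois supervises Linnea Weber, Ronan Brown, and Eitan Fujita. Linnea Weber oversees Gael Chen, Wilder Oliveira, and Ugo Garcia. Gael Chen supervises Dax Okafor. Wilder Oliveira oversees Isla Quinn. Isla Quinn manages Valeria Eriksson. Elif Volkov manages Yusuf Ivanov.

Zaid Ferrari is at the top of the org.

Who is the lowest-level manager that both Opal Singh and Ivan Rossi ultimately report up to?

Opal Singh's chain of managers is Zelda Ahmed, Zaid Ferrari. Ivan Rossi's chain of managers is Zaid Ferrari. The first manager that appears in both chains is Zaid Ferrari.

Zaid Ferrari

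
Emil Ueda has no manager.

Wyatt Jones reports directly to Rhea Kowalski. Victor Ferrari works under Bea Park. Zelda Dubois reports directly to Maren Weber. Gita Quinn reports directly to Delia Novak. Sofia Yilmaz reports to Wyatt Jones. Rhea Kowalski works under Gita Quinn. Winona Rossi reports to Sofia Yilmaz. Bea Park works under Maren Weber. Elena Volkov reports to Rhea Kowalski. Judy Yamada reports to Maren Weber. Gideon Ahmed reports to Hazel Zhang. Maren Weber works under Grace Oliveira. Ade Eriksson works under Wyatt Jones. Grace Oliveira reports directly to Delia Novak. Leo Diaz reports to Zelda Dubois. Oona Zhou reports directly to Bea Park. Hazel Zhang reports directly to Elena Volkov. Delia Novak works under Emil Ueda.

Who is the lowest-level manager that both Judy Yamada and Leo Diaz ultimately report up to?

Judy Yamada's chain of managers is Maren Weber, Grace Oliveira, Delia Novak, Emil Ueda. Leo Diaz's chain of managers is Zelda Dubois, Maren Weber, Grace Oliveira, Delia Novak, Emil Ueda. The first manager that appears in both chains is Maren Weber.

Maren Weber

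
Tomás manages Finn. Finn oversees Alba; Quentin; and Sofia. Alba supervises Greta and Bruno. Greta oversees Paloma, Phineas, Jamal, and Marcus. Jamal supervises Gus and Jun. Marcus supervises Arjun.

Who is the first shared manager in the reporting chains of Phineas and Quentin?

Phineas's chain of managers is Greta, Alba, Finn, Tomás. Quentin's chain of managers is Finn, Tomás. The first manager that appears in both chains is Finn.

Finn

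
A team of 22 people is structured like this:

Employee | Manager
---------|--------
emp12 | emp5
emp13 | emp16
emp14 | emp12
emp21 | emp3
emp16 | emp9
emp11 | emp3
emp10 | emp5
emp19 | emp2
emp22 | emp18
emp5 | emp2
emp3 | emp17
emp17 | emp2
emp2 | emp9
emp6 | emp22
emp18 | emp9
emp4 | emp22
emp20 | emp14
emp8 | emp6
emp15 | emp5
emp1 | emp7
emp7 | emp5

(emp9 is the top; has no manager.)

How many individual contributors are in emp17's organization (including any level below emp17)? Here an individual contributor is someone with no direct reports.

The people in emp17's organization with no one reporting to them are emp21, emp11. That is 2.

2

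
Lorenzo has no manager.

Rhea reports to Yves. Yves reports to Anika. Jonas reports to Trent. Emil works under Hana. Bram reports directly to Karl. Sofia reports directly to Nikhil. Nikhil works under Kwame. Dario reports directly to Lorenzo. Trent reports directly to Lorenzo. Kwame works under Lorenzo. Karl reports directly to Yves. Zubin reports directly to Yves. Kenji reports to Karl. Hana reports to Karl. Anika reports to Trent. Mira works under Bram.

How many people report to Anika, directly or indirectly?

9

Anika directly manages Yves. Under Yves: Zubin, Rhea, Karl, Kenji, Bram, Mira, Hana, Emil (8). That's 9 in total.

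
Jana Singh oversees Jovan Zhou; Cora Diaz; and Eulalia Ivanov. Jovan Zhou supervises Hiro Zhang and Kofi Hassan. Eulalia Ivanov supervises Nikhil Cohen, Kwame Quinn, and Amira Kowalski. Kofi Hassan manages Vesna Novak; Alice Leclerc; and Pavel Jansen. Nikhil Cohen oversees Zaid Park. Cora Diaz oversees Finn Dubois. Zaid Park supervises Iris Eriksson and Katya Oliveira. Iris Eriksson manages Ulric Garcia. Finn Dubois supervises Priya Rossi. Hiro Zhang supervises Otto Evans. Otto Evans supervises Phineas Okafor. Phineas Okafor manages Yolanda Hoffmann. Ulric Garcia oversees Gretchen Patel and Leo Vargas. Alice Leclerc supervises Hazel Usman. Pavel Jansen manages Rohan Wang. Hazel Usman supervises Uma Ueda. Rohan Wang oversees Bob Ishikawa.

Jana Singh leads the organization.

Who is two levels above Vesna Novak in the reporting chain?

Jovan Zhou

Vesna Novak reports to Kofi Hassan, and Kofi Hassan reports to Jovan Zhou. So Vesna Novak's skip-level manager is Jovan Zhou.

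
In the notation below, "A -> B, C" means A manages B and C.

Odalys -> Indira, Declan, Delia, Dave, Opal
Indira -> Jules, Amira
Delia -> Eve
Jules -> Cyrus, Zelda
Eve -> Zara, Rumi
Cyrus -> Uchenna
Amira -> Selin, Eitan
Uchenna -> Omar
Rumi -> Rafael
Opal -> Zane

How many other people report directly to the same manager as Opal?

Opal reports to Odalys. Odalys's other direct reports are Indira, Declan, Delia, Dave — 4 peers.

4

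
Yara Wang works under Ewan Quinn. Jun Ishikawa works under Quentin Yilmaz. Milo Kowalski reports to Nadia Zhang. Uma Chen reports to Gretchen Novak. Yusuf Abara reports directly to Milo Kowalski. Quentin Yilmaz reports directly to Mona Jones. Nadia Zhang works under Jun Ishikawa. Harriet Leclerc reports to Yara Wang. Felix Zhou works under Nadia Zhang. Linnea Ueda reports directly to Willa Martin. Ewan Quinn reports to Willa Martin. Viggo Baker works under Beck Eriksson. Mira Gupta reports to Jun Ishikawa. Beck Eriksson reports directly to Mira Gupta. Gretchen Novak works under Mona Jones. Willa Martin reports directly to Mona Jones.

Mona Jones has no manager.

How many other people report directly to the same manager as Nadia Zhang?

1

Nadia Zhang reports to Jun Ishikawa. Jun Ishikawa's other direct reports are Mira Gupta — 1 peer.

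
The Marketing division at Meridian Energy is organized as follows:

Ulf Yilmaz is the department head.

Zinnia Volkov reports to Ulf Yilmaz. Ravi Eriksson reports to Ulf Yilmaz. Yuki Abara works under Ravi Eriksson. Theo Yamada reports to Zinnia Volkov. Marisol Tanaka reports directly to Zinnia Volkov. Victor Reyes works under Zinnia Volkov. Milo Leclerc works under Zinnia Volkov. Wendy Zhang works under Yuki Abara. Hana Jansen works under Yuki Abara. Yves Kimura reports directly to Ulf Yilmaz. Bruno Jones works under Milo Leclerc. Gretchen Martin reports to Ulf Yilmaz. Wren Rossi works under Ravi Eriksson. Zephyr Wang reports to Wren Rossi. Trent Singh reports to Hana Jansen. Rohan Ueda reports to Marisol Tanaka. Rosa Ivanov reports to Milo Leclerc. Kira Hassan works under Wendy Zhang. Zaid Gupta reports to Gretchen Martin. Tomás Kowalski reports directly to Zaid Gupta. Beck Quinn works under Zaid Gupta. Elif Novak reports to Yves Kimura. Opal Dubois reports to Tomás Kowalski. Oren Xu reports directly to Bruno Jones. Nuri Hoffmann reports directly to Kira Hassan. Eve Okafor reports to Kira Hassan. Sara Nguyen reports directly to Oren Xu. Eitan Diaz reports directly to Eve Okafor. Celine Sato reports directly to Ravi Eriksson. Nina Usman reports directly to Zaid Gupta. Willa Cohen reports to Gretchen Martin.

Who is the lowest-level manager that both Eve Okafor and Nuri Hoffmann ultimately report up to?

Kira Hassan

Eve Okafor's chain of managers is Kira Hassan, Wendy Zhang, Yuki Abara, Ravi Eriksson, Ulf Yilmaz. Nuri Hoffmann's chain of managers is Kira Hassan, Wendy Zhang, Yuki Abara, Ravi Eriksson, Ulf Yilmaz. The first manager that appears in both chains is Kira Hassan.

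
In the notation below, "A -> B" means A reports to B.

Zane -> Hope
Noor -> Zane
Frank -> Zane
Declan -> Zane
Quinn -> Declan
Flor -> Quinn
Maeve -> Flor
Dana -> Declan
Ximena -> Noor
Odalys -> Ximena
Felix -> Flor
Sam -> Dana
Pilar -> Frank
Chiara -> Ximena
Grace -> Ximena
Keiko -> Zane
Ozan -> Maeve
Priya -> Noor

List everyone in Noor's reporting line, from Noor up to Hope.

Noor reports to Zane. Zane reports to Hope. Hope is at the top.

Noor -> Zane -> Hope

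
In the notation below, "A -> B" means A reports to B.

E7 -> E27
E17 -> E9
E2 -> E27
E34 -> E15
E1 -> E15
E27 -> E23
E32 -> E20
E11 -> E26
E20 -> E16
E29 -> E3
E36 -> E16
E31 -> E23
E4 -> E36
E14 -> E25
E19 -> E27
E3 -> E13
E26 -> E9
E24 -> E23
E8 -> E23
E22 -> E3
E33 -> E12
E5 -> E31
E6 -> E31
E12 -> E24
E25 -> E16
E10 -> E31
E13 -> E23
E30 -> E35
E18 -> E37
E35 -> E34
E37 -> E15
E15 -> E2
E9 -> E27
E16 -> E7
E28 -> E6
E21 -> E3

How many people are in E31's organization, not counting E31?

E31 directly manages E10, E6, E5. E10 has no reports. Under E6: E28 (1). E5 has no reports. So E31's organization is 3 direct reports plus everyone under them: 1 + 2 + 1 = 4.

4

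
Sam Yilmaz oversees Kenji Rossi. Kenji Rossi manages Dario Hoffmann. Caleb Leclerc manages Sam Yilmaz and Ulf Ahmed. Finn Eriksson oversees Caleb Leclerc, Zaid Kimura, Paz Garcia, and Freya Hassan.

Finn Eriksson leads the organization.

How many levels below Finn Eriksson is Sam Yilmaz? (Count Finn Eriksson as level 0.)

Chain from Sam Yilmaz up to Finn Eriksson: Sam Yilmaz → Caleb Leclerc → Finn Eriksson. That is 2 steps up, so Sam Yilmaz is 2 levels below Finn Eriksson.

2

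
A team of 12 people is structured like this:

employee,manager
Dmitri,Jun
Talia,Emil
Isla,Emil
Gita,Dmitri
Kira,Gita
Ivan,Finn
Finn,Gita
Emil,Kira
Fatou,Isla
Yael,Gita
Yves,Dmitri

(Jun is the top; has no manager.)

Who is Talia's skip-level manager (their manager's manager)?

Kira

Talia reports to Emil, and Emil reports to Kira. So Talia's skip-level manager is Kira.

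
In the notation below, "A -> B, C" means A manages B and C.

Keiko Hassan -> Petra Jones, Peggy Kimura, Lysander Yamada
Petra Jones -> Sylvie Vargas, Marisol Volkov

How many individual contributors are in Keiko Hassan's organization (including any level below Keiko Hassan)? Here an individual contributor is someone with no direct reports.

4

The people in Keiko Hassan's organization with no one reporting to them are Lysander Yamada, Peggy Kimura, Marisol Volkov, Sylvie Vargas. That is 4.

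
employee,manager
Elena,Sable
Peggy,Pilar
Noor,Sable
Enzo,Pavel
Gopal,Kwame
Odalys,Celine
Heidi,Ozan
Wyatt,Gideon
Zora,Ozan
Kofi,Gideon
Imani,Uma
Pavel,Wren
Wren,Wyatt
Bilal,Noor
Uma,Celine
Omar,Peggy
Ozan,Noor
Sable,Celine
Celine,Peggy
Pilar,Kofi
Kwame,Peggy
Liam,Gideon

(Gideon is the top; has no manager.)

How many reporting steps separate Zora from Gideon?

8

Chain from Zora up to Gideon: Zora → Ozan → Noor → Sable → Celine → Peggy → Pilar → Kofi → Gideon. That is 8 steps up, so Zora is 8 levels below Gideon.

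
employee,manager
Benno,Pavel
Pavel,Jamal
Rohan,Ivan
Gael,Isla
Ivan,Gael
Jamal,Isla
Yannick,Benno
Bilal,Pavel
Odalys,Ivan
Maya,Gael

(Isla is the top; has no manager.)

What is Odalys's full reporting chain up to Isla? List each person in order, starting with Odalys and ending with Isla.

Odalys -> Ivan -> Gael -> Isla

Odalys reports to Ivan. Ivan reports to Gael. Gael reports to Isla. Isla is at the top.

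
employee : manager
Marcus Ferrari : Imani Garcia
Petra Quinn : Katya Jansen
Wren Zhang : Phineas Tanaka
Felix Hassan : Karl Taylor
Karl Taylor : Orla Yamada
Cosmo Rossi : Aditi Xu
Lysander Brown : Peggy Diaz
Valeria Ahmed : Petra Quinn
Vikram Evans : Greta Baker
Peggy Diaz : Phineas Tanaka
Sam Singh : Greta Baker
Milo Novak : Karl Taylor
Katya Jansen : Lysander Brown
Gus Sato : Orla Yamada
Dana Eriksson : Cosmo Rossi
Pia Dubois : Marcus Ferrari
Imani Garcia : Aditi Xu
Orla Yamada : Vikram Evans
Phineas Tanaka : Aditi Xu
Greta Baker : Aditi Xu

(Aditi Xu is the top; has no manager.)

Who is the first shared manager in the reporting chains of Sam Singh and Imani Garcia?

Aditi Xu

Sam Singh's chain of managers is Greta Baker, Aditi Xu. Imani Garcia's chain of managers is Aditi Xu. The first manager that appears in both chains is Aditi Xu.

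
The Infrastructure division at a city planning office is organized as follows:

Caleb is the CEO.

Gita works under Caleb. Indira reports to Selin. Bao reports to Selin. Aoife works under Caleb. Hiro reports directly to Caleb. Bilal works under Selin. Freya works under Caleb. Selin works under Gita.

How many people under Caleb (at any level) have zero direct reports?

The people in Caleb's organization with no one reporting to them are Aoife, Freya, Hiro, Indira, Bao, Bilal. That is 6.

6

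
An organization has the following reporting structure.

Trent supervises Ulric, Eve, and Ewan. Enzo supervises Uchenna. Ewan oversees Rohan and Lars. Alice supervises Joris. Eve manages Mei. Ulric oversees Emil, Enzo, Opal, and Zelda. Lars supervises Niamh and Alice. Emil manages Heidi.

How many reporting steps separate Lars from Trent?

2

Chain from Lars up to Trent: Lars → Ewan → Trent. That is 2 steps up, so Lars is 2 levels below Trent.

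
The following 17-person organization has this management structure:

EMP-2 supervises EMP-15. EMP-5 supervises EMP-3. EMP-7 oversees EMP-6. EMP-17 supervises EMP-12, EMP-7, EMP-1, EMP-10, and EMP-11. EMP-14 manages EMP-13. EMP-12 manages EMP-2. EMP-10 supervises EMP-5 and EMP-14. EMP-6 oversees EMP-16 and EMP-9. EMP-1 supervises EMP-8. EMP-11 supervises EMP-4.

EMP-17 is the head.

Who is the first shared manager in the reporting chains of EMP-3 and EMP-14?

EMP-10

EMP-3's chain of managers is EMP-5, EMP-10, EMP-17. EMP-14's chain of managers is EMP-10, EMP-17. The first manager that appears in both chains is EMP-10.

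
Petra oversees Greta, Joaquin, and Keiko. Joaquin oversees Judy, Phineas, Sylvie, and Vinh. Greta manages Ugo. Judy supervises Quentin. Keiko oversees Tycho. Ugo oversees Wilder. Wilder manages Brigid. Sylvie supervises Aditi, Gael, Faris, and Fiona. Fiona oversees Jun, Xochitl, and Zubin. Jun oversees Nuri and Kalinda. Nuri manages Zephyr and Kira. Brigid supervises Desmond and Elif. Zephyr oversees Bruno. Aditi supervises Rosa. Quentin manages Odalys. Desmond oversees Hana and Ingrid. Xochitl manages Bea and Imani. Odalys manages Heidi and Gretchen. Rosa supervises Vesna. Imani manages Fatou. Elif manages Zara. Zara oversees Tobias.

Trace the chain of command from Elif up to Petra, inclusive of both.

Elif -> Brigid -> Wilder -> Ugo -> Greta -> Petra

Elif reports to Brigid. Brigid reports to Wilder. Wilder reports to Ugo. Ugo reports to Greta. Greta reports to Petra. Petra is at the top.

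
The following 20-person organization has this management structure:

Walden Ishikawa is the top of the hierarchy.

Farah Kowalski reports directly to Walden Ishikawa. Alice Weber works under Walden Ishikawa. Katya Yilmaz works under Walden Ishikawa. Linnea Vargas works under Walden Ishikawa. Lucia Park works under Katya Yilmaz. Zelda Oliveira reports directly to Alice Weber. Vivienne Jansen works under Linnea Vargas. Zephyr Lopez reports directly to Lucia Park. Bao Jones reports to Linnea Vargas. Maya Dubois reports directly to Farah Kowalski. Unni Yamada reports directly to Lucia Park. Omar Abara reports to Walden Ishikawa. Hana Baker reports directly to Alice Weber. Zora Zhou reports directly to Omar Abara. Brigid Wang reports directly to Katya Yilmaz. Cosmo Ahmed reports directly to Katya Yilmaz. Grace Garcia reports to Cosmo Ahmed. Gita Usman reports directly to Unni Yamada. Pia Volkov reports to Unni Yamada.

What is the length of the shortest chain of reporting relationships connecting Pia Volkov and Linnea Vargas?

Pia Volkov is 4 levels below Walden Ishikawa, and Linnea Vargas is 1 level below Walden Ishikawa (their lowest common manager). The shortest path runs up from Pia Volkov to Walden Ishikawa and back down to Linnea Vargas: 4 + 1 = 5 links.

5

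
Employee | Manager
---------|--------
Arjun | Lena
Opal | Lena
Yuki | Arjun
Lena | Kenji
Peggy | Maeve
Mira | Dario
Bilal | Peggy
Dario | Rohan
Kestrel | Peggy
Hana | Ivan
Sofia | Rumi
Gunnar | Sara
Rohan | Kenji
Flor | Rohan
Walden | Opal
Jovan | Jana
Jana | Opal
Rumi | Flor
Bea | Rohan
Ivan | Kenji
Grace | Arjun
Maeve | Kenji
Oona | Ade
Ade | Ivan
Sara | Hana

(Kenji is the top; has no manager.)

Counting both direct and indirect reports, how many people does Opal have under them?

Opal directly manages Jana, Walden. Under Jana: Jovan (1). Walden has no reports. So Opal's organization is 2 direct reports plus everyone under them: 2 + 1 = 3.

3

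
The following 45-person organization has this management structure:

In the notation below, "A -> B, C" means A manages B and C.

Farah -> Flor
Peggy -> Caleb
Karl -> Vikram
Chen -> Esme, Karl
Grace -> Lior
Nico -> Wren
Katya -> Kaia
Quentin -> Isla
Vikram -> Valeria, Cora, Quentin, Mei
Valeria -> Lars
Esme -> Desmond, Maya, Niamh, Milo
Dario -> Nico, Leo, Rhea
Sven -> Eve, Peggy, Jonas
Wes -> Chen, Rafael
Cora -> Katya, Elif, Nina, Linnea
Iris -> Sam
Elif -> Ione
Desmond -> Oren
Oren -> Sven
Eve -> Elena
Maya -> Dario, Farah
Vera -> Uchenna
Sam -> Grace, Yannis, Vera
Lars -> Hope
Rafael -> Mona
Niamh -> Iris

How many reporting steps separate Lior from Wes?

7

Chain from Lior up to Wes: Lior → Grace → Sam → Iris → Niamh → Esme → Chen → Wes. That is 7 steps up, so Lior is 7 levels below Wes.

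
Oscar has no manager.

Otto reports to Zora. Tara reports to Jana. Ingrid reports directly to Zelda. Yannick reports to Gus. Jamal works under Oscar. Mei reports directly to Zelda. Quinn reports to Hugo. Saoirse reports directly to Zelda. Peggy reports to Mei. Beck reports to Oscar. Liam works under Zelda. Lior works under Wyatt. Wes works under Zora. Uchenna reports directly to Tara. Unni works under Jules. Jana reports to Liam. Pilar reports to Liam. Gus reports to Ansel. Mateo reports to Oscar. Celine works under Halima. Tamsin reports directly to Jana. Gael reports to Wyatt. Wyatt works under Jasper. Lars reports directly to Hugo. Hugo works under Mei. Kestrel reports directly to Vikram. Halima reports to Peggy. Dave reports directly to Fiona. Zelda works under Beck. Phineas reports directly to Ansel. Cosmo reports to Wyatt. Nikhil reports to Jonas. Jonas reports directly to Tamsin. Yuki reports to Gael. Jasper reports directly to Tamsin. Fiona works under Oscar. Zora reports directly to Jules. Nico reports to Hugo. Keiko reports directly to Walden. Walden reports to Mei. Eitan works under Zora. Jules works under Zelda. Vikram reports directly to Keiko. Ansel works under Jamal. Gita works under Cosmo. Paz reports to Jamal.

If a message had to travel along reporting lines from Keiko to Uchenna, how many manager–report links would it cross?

Keiko is 3 levels below Zelda, and Uchenna is 4 levels below Zelda (their lowest common manager). The shortest path runs up from Keiko to Zelda and back down to Uchenna: 3 + 4 = 7 links.

7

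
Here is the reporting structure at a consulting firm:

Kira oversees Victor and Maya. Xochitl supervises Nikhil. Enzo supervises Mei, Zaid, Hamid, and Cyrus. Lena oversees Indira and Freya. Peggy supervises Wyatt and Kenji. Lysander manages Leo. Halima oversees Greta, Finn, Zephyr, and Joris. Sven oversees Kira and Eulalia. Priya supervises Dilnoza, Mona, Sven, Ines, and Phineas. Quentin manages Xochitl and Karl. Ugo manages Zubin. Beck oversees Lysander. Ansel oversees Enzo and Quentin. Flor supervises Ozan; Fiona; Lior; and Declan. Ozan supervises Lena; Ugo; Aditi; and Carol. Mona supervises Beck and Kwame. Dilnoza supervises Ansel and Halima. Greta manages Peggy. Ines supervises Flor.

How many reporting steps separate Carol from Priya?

4

Chain from Carol up to Priya: Carol → Ozan → Flor → Ines → Priya. That is 4 steps up, so Carol is 4 levels below Priya.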